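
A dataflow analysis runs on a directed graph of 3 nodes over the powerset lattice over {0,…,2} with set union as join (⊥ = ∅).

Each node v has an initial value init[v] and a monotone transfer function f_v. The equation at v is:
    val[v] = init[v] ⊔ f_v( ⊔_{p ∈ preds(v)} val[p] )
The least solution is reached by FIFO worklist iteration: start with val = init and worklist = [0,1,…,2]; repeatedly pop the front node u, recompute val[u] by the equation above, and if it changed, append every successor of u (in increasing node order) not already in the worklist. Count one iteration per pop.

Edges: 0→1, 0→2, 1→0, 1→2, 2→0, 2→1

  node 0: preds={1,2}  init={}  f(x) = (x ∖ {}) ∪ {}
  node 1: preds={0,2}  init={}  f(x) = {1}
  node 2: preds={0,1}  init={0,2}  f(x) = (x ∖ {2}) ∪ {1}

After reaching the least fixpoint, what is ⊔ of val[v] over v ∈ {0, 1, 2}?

Trace (6 dequeues):
  [1] u=0 | in {0,2} | out {0,2} | prev {} | push {}
  [2] u=1 | in {0,2} | out {1} | prev {} | push {0}
  [3] u=2 | in {0,1,2} | out {0,1,2} | prev {0,2} | push {1}
  [4] u=0 | in {0,1,2} | out {0,1,2} | prev {0,2} | push {2}
  [5] u=1 | in {0,1,2} | out {1} | ==
  [6] u=2 | in {0,1,2} | out {0,1,2} | ==

Converged values:
  [0] {0,1,2}
  [1] {1}
  [2] {0,1,2}

{0,1,2}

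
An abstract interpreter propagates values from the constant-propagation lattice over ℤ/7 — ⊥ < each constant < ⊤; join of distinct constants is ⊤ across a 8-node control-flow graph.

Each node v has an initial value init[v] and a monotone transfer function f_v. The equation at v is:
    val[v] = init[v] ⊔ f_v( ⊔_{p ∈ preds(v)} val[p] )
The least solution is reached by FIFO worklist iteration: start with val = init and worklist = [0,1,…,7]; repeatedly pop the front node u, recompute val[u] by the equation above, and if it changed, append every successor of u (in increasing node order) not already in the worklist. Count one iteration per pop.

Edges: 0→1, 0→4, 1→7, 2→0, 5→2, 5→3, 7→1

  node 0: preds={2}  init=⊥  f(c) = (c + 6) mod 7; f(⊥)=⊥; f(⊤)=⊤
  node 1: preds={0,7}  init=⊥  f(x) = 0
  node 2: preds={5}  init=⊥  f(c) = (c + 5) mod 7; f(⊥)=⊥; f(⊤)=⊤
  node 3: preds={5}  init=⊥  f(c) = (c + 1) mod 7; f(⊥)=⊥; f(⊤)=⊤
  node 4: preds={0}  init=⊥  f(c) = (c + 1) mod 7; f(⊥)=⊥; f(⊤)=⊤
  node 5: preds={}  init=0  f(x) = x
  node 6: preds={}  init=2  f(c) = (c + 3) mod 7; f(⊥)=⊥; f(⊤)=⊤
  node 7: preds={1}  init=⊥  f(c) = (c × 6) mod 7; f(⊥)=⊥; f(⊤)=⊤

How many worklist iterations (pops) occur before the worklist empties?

11

Worklist (11 pops):
  #1 pop 0: in=⊥ → ⊥ (no change)
  #2 pop 1: in=⊥ → 0 (was ⊥); enqueue []
  #3 pop 2: in=0 → 5 (was ⊥); enqueue [0]
  #4 pop 3: in=0 → 1 (was ⊥); enqueue []
  #5 pop 4: in=⊥ → ⊥ (no change)
  #6 pop 5: in=⊥ → 0 (no change)
  #7 pop 6: in=⊥ → 2 (no change)
  #8 pop 7: in=0 → 0 (was ⊥); enqueue [1]
  #9 pop 0: in=5 → 4 (was ⊥); enqueue [4]
  #10 pop 1: in=⊤ → 0 (no change)
  #11 pop 4: in=4 → 5 (was ⊥); enqueue []

Fixpoint:
  val[0] = 4
  val[1] = 0
  val[2] = 5
  val[3] = 1
  val[4] = 5
  val[5] = 0
  val[6] = 2
  val[7] = 0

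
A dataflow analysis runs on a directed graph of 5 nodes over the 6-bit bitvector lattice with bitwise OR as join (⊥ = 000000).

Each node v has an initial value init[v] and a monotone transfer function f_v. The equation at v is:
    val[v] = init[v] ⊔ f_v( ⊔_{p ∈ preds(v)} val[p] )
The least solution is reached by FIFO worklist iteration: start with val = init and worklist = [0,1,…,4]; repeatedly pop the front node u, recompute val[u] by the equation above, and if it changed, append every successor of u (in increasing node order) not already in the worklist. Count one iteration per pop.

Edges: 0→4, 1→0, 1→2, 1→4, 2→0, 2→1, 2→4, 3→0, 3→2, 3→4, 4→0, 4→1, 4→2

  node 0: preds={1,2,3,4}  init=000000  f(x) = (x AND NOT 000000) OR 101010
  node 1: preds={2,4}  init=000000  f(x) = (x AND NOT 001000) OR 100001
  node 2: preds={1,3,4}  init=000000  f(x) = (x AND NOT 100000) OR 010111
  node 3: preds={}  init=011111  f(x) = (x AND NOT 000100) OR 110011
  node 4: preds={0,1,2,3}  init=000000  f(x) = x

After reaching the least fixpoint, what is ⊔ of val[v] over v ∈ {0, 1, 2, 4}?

111111

Iteration log — 10 steps:
  step 1. node 0  ⊔preds=011111  new=111111  old=000000  +wl: 
  step 2. node 1  ⊔preds=000000  new=100001  old=000000  +wl: 0
  step 3. node 2  ⊔preds=111111  new=011111  old=000000  +wl: 1
  step 4. node 3  ⊔preds=000000  new=111111  old=011111  +wl: 2
  step 5. node 4  ⊔preds=111111  new=111111  old=000000  +wl: 
  step 6. node 0  ⊔preds=111111  new=111111  stable
  step 7. node 1  ⊔preds=111111  new=110111  old=100001  +wl: 0,4
  step 8. node 2  ⊔preds=111111  new=011111  stable
  step 9. node 0  ⊔preds=111111  new=111111  stable
  step 10. node 4  ⊔preds=111111  new=111111  stable

Least fixpoint reached:
  node 0: 111111
  node 1: 110111
  node 2: 011111
  node 3: 111111
  node 4: 111111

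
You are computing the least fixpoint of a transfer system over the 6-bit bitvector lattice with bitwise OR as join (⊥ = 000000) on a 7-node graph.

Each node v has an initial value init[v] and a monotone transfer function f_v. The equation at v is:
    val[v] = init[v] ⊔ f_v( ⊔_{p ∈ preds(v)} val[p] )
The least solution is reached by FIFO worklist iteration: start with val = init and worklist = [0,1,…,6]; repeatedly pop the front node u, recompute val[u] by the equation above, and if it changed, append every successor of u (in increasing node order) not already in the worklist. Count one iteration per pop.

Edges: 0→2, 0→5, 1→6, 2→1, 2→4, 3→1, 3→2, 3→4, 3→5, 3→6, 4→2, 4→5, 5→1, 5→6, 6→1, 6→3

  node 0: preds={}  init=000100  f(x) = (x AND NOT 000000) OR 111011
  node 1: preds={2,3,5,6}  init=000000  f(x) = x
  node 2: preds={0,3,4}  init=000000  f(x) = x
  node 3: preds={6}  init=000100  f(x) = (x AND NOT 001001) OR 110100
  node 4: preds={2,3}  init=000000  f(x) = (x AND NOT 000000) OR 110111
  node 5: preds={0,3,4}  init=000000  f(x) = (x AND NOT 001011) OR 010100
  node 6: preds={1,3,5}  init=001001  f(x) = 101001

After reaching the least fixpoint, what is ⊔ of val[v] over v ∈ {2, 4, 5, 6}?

Iteration log — 11 steps:
  step 1. node 0  ⊔preds=000000  new=111111  old=000100  +wl: 
  step 2. node 1  ⊔preds=001101  new=001101  old=000000  +wl: 
  step 3. node 2  ⊔preds=111111  new=111111  old=000000  +wl: 1
  step 4. node 3  ⊔preds=001001  new=110100  old=000100  +wl: 2
  step 5. node 4  ⊔preds=111111  new=111111  old=000000  +wl: 
  step 6. node 5  ⊔preds=111111  new=110100  old=000000  +wl: 
  step 7. node 6  ⊔preds=111101  new=101001  old=001001  +wl: 3
  step 8. node 1  ⊔preds=111111  new=111111  old=001101  +wl: 6
  step 9. node 2  ⊔preds=111111  new=111111  stable
  step 10. node 3  ⊔preds=101001  new=110100  stable
  step 11. node 6  ⊔preds=111111  new=101001  stable

Least fixpoint reached:
  node 0: 111111
  node 1: 111111
  node 2: 111111
  node 3: 110100
  node 4: 111111
  node 5: 110100
  node 6: 101001

111111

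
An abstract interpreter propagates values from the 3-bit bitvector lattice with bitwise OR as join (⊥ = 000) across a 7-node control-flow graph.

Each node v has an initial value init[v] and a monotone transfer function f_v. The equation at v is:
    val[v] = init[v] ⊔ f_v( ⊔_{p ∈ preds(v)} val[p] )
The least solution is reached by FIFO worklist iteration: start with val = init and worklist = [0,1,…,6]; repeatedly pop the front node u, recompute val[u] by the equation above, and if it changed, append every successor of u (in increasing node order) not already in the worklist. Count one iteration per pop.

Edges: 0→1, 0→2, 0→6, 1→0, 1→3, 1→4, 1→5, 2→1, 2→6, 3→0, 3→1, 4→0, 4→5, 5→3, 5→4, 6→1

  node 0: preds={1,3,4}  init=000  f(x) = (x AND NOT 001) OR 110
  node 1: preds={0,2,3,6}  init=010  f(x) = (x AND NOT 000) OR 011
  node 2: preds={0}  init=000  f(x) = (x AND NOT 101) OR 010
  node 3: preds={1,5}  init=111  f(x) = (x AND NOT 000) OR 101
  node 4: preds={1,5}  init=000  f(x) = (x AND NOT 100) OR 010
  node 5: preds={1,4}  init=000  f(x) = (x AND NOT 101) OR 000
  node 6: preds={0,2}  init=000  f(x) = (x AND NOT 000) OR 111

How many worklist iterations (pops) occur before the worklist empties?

11

Iteration log — 11 steps:
  step 1. node 0  ⊔preds=111  new=110  old=000  +wl: 
  step 2. node 1  ⊔preds=111  new=111  old=010  +wl: 0
  step 3. node 2  ⊔preds=110  new=010  old=000  +wl: 1
  step 4. node 3  ⊔preds=111  new=111  stable
  step 5. node 4  ⊔preds=111  new=011  old=000  +wl: 
  step 6. node 5  ⊔preds=111  new=010  old=000  +wl: 3,4
  step 7. node 6  ⊔preds=110  new=111  old=000  +wl: 
  step 8. node 0  ⊔preds=111  new=110  stable
  step 9. node 1  ⊔preds=111  new=111  stable
  step 10. node 3  ⊔preds=111  new=111  stable
  step 11. node 4  ⊔preds=111  new=011  stable

Least fixpoint reached:
  node 0: 110
  node 1: 111
  node 2: 010
  node 3: 111
  node 4: 011
  node 5: 010
  node 6: 111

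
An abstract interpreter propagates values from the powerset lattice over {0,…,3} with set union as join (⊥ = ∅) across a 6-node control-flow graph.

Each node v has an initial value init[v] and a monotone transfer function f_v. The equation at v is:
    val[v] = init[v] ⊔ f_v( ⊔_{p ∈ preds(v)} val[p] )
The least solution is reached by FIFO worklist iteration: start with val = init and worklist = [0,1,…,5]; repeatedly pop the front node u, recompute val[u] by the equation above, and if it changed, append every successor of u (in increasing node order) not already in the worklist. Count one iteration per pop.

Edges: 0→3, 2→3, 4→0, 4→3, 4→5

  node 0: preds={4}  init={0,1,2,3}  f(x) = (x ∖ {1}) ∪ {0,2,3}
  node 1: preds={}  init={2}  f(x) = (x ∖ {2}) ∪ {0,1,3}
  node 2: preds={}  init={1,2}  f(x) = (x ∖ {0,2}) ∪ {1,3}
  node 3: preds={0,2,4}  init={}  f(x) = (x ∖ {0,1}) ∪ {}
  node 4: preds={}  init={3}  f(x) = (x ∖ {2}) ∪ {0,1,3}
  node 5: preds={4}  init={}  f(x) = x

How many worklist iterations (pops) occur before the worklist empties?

8

Worklist (8 pops):
  #1 pop 0: in={3} → {0,1,2,3} (no change)
  #2 pop 1: in={} → {0,1,2,3} (was {2}); enqueue []
  #3 pop 2: in={} → {1,2,3} (was {1,2}); enqueue []
  #4 pop 3: in={0,1,2,3} → {2,3} (was {}); enqueue []
  #5 pop 4: in={} → {0,1,3} (was {3}); enqueue [0,3]
  #6 pop 5: in={0,1,3} → {0,1,3} (was {}); enqueue []
  #7 pop 0: in={0,1,3} → {0,1,2,3} (no change)
  #8 pop 3: in={0,1,2,3} → {2,3} (no change)

Fixpoint:
  val[0] = {0,1,2,3}
  val[1] = {0,1,2,3}
  val[2] = {1,2,3}
  val[3] = {2,3}
  val[4] = {0,1,3}
  val[5] = {0,1,3}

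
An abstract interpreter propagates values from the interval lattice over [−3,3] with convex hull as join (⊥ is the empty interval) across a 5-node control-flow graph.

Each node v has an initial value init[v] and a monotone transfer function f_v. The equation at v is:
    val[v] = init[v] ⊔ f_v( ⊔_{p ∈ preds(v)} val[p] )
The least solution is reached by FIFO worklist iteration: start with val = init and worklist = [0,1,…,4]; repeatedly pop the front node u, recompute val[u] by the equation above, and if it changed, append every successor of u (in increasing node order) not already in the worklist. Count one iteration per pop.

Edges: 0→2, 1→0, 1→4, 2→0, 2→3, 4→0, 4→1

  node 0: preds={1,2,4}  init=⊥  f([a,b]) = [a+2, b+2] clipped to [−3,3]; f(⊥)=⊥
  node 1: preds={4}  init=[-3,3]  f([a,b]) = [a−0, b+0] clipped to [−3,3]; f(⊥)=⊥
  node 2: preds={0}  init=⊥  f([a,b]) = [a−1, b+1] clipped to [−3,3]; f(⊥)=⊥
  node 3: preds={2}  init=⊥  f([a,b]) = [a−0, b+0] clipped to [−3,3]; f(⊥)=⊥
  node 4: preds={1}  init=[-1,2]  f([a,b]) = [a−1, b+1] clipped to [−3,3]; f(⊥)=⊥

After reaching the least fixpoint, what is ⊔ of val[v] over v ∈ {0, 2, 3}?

[-2,3]

Iteration log — 7 steps:
  step 1. node 0  ⊔preds=[-3,3]  new=[-1,3]  old=⊥  +wl: 
  step 2. node 1  ⊔preds=[-1,2]  new=[-3,3]  stable
  step 3. node 2  ⊔preds=[-1,3]  new=[-2,3]  old=⊥  +wl: 0
  step 4. node 3  ⊔preds=[-2,3]  new=[-2,3]  old=⊥  +wl: 
  step 5. node 4  ⊔preds=[-3,3]  new=[-3,3]  old=[-1,2]  +wl: 1
  step 6. node 0  ⊔preds=[-3,3]  new=[-1,3]  stable
  step 7. node 1  ⊔preds=[-3,3]  new=[-3,3]  stable

Least fixpoint reached:
  node 0: [-1,3]
  node 1: [-3,3]
  node 2: [-2,3]
  node 3: [-2,3]
  node 4: [-3,3]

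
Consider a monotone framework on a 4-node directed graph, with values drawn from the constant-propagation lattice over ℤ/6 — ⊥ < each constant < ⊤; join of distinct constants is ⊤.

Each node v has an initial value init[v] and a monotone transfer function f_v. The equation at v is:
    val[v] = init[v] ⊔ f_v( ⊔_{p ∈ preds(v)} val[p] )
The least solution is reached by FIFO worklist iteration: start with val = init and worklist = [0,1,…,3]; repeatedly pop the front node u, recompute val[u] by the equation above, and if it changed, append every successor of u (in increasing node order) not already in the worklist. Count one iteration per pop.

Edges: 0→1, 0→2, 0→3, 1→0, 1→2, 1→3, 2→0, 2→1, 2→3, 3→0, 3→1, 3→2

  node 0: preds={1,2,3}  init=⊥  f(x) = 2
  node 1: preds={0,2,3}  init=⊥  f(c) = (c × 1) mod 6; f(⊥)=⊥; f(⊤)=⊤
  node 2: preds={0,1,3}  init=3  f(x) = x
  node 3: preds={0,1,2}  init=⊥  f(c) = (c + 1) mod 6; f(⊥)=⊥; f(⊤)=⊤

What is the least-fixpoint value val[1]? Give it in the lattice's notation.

Trace (7 dequeues):
  [1] u=0 | in 3 | out 2 | prev ⊥ | push {}
  [2] u=1 | in ⊤ | out ⊤ | prev ⊥ | push {0}
  [3] u=2 | in ⊤ | out ⊤ | prev 3 | push {1}
  [4] u=3 | in ⊤ | out ⊤ | prev ⊥ | push {2}
  [5] u=0 | in ⊤ | out 2 | ==
  [6] u=1 | in ⊤ | out ⊤ | ==
  [7] u=2 | in ⊤ | out ⊤ | ==

Converged values:
  [0] 2
  [1] ⊤
  [2] ⊤
  [3] ⊤

⊤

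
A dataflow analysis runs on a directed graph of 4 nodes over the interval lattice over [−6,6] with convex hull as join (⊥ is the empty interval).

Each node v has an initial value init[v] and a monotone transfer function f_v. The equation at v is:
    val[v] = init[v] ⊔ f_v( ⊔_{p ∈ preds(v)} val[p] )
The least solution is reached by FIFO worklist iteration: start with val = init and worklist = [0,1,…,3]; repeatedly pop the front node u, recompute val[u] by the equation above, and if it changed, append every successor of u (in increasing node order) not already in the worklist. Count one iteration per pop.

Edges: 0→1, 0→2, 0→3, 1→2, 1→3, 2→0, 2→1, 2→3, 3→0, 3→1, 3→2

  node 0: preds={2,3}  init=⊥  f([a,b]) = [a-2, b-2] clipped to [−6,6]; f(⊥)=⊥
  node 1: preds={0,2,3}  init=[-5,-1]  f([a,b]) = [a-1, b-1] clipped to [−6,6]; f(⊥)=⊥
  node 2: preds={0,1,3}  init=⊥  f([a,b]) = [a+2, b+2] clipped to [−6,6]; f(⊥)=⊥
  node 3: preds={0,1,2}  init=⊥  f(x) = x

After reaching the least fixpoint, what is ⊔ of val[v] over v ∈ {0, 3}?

Trace (20 dequeues):
  [1] u=0 | in ⊥ | out ⊥ | ==
  [2] u=1 | in ⊥ | out [-5,-1] | ==
  [3] u=2 | in [-5,-1] | out [-3,1] | prev ⊥ | push {0,1}
  [4] u=3 | in [-5,1] | out [-5,1] | prev ⊥ | push {2}
  [5] u=0 | in [-5,1] | out [-6,-1] | prev ⊥ | push {3}
  [6] u=1 | in [-6,1] | out [-6,0] | prev [-5,-1] | push {}
  [7] u=2 | in [-6,1] | out [-4,3] | prev [-3,1] | push {0,1}
  [8] u=3 | in [-6,3] | out [-6,3] | prev [-5,1] | push {2}
  [9] u=0 | in [-6,3] | out [-6,1] | prev [-6,-1] | push {3}
  [10] u=1 | in [-6,3] | out [-6,2] | prev [-6,0] | push {}
  [11] u=2 | in [-6,3] | out [-4,5] | prev [-4,3] | push {0,1}
  [12] u=3 | in [-6,5] | out [-6,5] | prev [-6,3] | push {2}
  [13] u=0 | in [-6,5] | out [-6,3] | prev [-6,1] | push {3}
  [14] u=1 | in [-6,5] | out [-6,4] | prev [-6,2] | push {}
  [15] u=2 | in [-6,5] | out [-4,6] | prev [-4,5] | push {0,1}
  [16] u=3 | in [-6,6] | out [-6,6] | prev [-6,5] | push {2}
  [17] u=0 | in [-6,6] | out [-6,4] | prev [-6,3] | push {3}
  [18] u=1 | in [-6,6] | out [-6,5] | prev [-6,4] | push {}
  [19] u=2 | in [-6,6] | out [-4,6] | ==
  [20] u=3 | in [-6,6] | out [-6,6] | ==

Converged values:
  [0] [-6,4]
  [1] [-6,5]
  [2] [-4,6]
  [3] [-6,6]

[-6,6]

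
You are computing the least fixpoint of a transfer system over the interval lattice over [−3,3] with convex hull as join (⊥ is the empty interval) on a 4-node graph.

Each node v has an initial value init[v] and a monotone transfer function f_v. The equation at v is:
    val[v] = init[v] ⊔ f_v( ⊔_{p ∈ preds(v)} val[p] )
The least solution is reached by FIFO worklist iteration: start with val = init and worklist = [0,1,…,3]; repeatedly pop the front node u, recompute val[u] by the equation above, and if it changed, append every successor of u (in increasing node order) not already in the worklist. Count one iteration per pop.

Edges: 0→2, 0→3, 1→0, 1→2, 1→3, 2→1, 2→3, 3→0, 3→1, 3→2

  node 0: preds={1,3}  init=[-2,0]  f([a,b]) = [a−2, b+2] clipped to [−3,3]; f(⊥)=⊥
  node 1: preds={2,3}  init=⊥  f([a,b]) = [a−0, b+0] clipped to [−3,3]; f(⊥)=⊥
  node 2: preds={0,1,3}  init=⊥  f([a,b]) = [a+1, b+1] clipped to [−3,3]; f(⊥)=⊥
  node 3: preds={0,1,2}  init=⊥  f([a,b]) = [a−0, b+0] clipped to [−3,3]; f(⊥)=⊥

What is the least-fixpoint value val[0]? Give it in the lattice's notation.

Worklist (12 pops):
  #1 pop 0: in=⊥ → [-2,0] (no change)
  #2 pop 1: in=⊥ → ⊥ (no change)
  #3 pop 2: in=[-2,0] → [-1,1] (was ⊥); enqueue [1]
  #4 pop 3: in=[-2,1] → [-2,1] (was ⊥); enqueue [0,2]
  #5 pop 1: in=[-2,1] → [-2,1] (was ⊥); enqueue [3]
  #6 pop 0: in=[-2,1] → [-3,3] (was [-2,0]); enqueue []
  #7 pop 2: in=[-3,3] → [-2,3] (was [-1,1]); enqueue [1]
  #8 pop 3: in=[-3,3] → [-3,3] (was [-2,1]); enqueue [0,2]
  #9 pop 1: in=[-3,3] → [-3,3] (was [-2,1]); enqueue [3]
  #10 pop 0: in=[-3,3] → [-3,3] (no change)
  #11 pop 2: in=[-3,3] → [-2,3] (no change)
  #12 pop 3: in=[-3,3] → [-3,3] (no change)

Fixpoint:
  val[0] = [-3,3]
  val[1] = [-3,3]
  val[2] = [-2,3]
  val[3] = [-3,3]

[-3,3]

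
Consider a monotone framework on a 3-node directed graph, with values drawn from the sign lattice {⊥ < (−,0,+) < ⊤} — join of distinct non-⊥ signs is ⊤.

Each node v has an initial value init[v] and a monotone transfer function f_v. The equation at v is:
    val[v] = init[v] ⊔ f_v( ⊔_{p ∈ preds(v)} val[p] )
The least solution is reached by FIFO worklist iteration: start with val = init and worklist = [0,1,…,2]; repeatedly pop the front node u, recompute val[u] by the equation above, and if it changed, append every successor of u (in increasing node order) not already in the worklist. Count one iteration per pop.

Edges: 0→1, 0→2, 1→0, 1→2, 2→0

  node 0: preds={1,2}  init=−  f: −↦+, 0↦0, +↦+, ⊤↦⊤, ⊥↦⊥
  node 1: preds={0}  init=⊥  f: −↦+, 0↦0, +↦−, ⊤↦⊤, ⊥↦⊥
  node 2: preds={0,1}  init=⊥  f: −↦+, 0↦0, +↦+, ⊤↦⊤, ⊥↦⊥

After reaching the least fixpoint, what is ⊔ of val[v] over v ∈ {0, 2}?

Worklist (7 pops):
  #1 pop 0: in=⊥ → − (no change)
  #2 pop 1: in=− → + (was ⊥); enqueue [0]
  #3 pop 2: in=⊤ → ⊤ (was ⊥); enqueue []
  #4 pop 0: in=⊤ → ⊤ (was −); enqueue [1,2]
  #5 pop 1: in=⊤ → ⊤ (was +); enqueue [0]
  #6 pop 2: in=⊤ → ⊤ (no change)
  #7 pop 0: in=⊤ → ⊤ (no change)

Fixpoint:
  val[0] = ⊤
  val[1] = ⊤
  val[2] = ⊤

⊤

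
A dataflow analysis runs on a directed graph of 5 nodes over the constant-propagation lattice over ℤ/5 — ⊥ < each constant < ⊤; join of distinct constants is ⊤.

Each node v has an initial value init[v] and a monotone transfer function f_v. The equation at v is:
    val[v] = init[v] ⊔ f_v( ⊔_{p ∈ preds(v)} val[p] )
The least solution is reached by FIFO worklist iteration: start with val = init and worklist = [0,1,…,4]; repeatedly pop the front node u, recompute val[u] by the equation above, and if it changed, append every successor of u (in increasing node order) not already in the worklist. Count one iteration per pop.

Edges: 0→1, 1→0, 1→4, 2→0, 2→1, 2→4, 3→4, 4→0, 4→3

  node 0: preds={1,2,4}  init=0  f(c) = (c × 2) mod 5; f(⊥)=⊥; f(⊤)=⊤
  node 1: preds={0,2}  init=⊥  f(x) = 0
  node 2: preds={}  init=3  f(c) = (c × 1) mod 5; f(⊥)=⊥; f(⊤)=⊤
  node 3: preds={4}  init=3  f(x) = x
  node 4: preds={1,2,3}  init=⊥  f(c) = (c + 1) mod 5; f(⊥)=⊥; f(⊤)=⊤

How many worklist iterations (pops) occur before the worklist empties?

8

Iteration log — 8 steps:
  step 1. node 0  ⊔preds=3  new=⊤  old=0  +wl: 
  step 2. node 1  ⊔preds=⊤  new=0  old=⊥  +wl: 0
  step 3. node 2  ⊔preds=⊥  new=3  stable
  step 4. node 3  ⊔preds=⊥  new=3  stable
  step 5. node 4  ⊔preds=⊤  new=⊤  old=⊥  +wl: 3
  step 6. node 0  ⊔preds=⊤  new=⊤  stable
  step 7. node 3  ⊔preds=⊤  new=⊤  old=3  +wl: 4
  step 8. node 4  ⊔preds=⊤  new=⊤  stable

Least fixpoint reached:
  node 0: ⊤
  node 1: 0
  node 2: 3
  node 3: ⊤
  node 4: ⊤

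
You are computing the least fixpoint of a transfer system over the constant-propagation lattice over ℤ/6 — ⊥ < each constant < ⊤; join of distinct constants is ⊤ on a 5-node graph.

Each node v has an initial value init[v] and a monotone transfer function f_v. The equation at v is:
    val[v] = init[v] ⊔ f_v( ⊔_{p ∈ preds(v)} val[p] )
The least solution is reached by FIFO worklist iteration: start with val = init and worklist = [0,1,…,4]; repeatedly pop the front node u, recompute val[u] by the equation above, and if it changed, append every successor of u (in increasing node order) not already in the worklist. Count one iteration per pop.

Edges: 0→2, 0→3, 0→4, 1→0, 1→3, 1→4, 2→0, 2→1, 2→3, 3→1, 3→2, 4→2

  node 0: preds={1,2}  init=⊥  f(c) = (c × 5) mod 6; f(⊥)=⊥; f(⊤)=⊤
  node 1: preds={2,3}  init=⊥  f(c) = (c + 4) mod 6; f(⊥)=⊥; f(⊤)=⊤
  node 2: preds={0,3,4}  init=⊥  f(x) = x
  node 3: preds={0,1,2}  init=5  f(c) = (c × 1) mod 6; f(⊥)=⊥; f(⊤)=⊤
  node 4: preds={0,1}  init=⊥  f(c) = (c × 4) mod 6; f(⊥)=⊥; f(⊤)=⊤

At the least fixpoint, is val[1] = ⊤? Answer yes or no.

Iteration log — 13 steps:
  step 1. node 0  ⊔preds=⊥  new=⊥  stable
  step 2. node 1  ⊔preds=5  new=3  old=⊥  +wl: 0
  step 3. node 2  ⊔preds=5  new=5  old=⊥  +wl: 1
  step 4. node 3  ⊔preds=⊤  new=⊤  old=5  +wl: 2
  step 5. node 4  ⊔preds=3  new=0  old=⊥  +wl: 
  step 6. node 0  ⊔preds=⊤  new=⊤  old=⊥  +wl: 3,4
  step 7. node 1  ⊔preds=⊤  new=⊤  old=3  +wl: 0
  step 8. node 2  ⊔preds=⊤  new=⊤  old=5  +wl: 1
  step 9. node 3  ⊔preds=⊤  new=⊤  stable
  step 10. node 4  ⊔preds=⊤  new=⊤  old=0  +wl: 2
  step 11. node 0  ⊔preds=⊤  new=⊤  stable
  step 12. node 1  ⊔preds=⊤  new=⊤  stable
  step 13. node 2  ⊔preds=⊤  new=⊤  stable

Least fixpoint reached:
  node 0: ⊤
  node 1: ⊤
  node 2: ⊤
  node 3: ⊤
  node 4: ⊤

yes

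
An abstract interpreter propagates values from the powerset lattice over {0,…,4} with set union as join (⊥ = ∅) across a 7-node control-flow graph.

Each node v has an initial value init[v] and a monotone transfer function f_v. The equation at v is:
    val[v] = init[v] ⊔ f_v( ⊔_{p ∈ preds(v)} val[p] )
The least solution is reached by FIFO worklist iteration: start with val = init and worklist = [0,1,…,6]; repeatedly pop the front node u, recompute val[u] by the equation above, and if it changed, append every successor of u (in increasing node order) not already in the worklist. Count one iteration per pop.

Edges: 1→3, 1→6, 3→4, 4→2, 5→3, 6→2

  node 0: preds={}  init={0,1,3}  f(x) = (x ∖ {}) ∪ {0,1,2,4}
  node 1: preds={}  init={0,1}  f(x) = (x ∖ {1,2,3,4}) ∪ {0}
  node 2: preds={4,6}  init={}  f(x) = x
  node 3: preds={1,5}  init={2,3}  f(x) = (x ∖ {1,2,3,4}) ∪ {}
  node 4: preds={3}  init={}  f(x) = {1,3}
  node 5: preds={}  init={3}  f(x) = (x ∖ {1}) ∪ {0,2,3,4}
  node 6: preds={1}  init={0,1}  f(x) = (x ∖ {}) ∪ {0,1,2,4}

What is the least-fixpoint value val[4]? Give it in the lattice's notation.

{1,3}

Iteration log — 9 steps:
  step 1. node 0  ⊔preds={}  new={0,1,2,3,4}  old={0,1,3}  +wl: 
  step 2. node 1  ⊔preds={}  new={0,1}  stable
  step 3. node 2  ⊔preds={0,1}  new={0,1}  old={}  +wl: 
  step 4. node 3  ⊔preds={0,1,3}  new={0,2,3}  old={2,3}  +wl: 
  step 5. node 4  ⊔preds={0,2,3}  new={1,3}  old={}  +wl: 2
  step 6. node 5  ⊔preds={}  new={0,2,3,4}  old={3}  +wl: 3
  step 7. node 6  ⊔preds={0,1}  new={0,1,2,4}  old={0,1}  +wl: 
  step 8. node 2  ⊔preds={0,1,2,3,4}  new={0,1,2,3,4}  old={0,1}  +wl: 
  step 9. node 3  ⊔preds={0,1,2,3,4}  new={0,2,3}  stable

Least fixpoint reached:
  node 0: {0,1,2,3,4}
  node 1: {0,1}
  node 2: {0,1,2,3,4}
  node 3: {0,2,3}
  node 4: {1,3}
  node 5: {0,2,3,4}
  node 6: {0,1,2,4}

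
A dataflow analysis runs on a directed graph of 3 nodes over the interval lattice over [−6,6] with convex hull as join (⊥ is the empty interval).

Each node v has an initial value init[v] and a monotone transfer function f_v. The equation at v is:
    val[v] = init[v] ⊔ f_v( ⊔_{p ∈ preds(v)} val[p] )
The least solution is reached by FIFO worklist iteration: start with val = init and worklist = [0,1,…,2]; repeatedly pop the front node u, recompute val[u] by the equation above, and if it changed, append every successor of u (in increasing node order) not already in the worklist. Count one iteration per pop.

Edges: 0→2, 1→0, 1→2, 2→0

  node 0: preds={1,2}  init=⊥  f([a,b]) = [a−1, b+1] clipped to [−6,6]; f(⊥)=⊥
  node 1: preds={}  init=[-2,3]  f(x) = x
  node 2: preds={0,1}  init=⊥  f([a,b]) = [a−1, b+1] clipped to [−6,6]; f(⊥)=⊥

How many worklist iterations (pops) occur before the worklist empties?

Iteration log — 7 steps:
  step 1. node 0  ⊔preds=[-2,3]  new=[-3,4]  old=⊥  +wl: 
  step 2. node 1  ⊔preds=⊥  new=[-2,3]  stable
  step 3. node 2  ⊔preds=[-3,4]  new=[-4,5]  old=⊥  +wl: 0
  step 4. node 0  ⊔preds=[-4,5]  new=[-5,6]  old=[-3,4]  +wl: 2
  step 5. node 2  ⊔preds=[-5,6]  new=[-6,6]  old=[-4,5]  +wl: 0
  step 6. node 0  ⊔preds=[-6,6]  new=[-6,6]  old=[-5,6]  +wl: 2
  step 7. node 2  ⊔preds=[-6,6]  new=[-6,6]  stable

Least fixpoint reached:
  node 0: [-6,6]
  node 1: [-2,3]
  node 2: [-6,6]

7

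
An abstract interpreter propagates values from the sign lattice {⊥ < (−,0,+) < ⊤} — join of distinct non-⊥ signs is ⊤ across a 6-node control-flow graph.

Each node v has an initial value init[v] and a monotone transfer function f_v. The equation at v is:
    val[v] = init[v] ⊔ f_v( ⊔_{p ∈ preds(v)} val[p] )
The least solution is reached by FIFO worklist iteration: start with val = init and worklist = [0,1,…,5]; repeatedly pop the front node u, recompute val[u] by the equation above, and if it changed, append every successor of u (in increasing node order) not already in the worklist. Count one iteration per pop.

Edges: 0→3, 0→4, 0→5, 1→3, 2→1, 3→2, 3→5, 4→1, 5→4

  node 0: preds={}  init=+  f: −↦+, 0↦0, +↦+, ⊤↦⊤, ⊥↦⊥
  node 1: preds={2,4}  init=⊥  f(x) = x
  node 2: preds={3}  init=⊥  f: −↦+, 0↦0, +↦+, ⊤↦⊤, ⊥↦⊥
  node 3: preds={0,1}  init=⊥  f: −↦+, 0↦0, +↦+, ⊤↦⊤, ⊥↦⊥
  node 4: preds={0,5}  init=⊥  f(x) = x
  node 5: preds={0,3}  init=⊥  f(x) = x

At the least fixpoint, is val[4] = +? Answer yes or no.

Worklist (10 pops):
  #1 pop 0: in=⊥ → + (no change)
  #2 pop 1: in=⊥ → ⊥ (no change)
  #3 pop 2: in=⊥ → ⊥ (no change)
  #4 pop 3: in=+ → + (was ⊥); enqueue [2]
  #5 pop 4: in=+ → + (was ⊥); enqueue [1]
  #6 pop 5: in=+ → + (was ⊥); enqueue [4]
  #7 pop 2: in=+ → + (was ⊥); enqueue []
  #8 pop 1: in=+ → + (was ⊥); enqueue [3]
  #9 pop 4: in=+ → + (no change)
  #10 pop 3: in=+ → + (no change)

Fixpoint:
  val[0] = +
  val[1] = +
  val[2] = +
  val[3] = +
  val[4] = +
  val[5] = +

yes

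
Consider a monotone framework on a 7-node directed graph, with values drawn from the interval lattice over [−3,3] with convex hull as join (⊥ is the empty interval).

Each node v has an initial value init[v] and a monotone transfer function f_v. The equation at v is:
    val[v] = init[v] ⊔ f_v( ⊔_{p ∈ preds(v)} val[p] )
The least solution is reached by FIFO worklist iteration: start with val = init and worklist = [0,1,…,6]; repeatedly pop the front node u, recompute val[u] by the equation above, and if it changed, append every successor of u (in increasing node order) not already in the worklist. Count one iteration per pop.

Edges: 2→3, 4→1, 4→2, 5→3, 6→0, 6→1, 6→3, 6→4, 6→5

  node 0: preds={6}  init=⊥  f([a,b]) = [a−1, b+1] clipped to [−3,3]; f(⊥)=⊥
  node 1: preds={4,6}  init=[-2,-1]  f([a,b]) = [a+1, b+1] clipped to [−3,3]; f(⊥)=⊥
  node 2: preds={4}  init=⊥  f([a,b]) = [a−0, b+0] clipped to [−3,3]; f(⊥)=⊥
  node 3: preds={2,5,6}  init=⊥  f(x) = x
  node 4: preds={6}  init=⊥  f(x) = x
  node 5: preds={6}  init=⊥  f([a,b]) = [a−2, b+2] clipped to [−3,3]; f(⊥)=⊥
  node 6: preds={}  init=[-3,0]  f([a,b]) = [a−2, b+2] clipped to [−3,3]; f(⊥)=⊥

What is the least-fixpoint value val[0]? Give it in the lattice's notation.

[-3,1]

Trace (10 dequeues):
  [1] u=0 | in [-3,0] | out [-3,1] | prev ⊥ | push {}
  [2] u=1 | in [-3,0] | out [-2,1] | prev [-2,-1] | push {}
  [3] u=2 | in ⊥ | out ⊥ | ==
  [4] u=3 | in [-3,0] | out [-3,0] | prev ⊥ | push {}
  [5] u=4 | in [-3,0] | out [-3,0] | prev ⊥ | push {1,2}
  [6] u=5 | in [-3,0] | out [-3,2] | prev ⊥ | push {3}
  [7] u=6 | in ⊥ | out [-3,0] | ==
  [8] u=1 | in [-3,0] | out [-2,1] | ==
  [9] u=2 | in [-3,0] | out [-3,0] | prev ⊥ | push {}
  [10] u=3 | in [-3,2] | out [-3,2] | prev [-3,0] | push {}

Converged values:
  [0] [-3,1]
  [1] [-2,1]
  [2] [-3,0]
  [3] [-3,2]
  [4] [-3,0]
  [5] [-3,2]
  [6] [-3,0]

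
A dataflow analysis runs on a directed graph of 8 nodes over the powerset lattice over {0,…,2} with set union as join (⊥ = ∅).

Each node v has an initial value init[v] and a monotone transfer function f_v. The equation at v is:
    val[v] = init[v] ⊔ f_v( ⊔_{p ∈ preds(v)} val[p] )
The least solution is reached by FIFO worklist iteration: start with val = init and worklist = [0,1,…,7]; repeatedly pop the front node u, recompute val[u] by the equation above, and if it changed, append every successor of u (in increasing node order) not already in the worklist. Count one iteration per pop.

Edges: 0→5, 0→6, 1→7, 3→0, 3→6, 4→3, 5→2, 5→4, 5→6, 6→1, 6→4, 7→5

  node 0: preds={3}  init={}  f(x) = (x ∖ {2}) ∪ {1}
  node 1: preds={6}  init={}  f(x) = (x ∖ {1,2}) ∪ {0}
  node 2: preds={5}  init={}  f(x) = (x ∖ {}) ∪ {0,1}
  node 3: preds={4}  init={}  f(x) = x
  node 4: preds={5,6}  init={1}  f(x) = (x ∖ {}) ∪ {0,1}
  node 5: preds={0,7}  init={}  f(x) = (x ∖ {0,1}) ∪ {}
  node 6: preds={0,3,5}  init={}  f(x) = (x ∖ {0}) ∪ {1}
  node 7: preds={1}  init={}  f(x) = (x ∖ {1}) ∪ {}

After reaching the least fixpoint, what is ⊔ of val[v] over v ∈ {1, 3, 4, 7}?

Iteration log — 16 steps:
  step 1. node 0  ⊔preds={}  new={1}  old={}  +wl: 
  step 2. node 1  ⊔preds={}  new={0}  old={}  +wl: 
  step 3. node 2  ⊔preds={}  new={0,1}  old={}  +wl: 
  step 4. node 3  ⊔preds={1}  new={1}  old={}  +wl: 0
  step 5. node 4  ⊔preds={}  new={0,1}  old={1}  +wl: 3
  step 6. node 5  ⊔preds={1}  new={}  stable
  step 7. node 6  ⊔preds={1}  new={1}  old={}  +wl: 1,4
  step 8. node 7  ⊔preds={0}  new={0}  old={}  +wl: 5
  step 9. node 0  ⊔preds={1}  new={1}  stable
  step 10. node 3  ⊔preds={0,1}  new={0,1}  old={1}  +wl: 0,6
  step 11. node 1  ⊔preds={1}  new={0}  stable
  step 12. node 4  ⊔preds={1}  new={0,1}  stable
  step 13. node 5  ⊔preds={0,1}  new={}  stable
  step 14. node 0  ⊔preds={0,1}  new={0,1}  old={1}  +wl: 5
  step 15. node 6  ⊔preds={0,1}  new={1}  stable
  step 16. node 5  ⊔preds={0,1}  new={}  stable

Least fixpoint reached:
  node 0: {0,1}
  node 1: {0}
  node 2: {0,1}
  node 3: {0,1}
  node 4: {0,1}
  node 5: {}
  node 6: {1}
  node 7: {0}

{0,1}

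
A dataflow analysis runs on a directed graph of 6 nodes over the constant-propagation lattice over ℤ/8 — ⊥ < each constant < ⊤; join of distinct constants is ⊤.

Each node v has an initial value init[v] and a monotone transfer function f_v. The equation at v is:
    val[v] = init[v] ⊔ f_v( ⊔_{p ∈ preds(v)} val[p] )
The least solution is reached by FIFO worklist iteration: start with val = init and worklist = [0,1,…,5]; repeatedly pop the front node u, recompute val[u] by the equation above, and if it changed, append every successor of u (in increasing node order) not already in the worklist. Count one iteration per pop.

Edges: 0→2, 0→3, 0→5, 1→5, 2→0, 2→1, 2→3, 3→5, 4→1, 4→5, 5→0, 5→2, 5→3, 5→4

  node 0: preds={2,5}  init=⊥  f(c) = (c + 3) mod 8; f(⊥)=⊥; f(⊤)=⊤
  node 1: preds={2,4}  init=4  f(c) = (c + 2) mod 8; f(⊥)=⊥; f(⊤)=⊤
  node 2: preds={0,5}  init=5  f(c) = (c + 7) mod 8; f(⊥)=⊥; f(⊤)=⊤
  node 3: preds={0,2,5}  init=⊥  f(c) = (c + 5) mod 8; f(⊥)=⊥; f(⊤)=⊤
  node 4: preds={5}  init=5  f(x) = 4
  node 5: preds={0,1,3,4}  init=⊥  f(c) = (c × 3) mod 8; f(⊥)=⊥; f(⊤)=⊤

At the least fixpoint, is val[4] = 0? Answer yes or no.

no

Iteration log — 12 steps:
  step 1. node 0  ⊔preds=5  new=0  old=⊥  +wl: 
  step 2. node 1  ⊔preds=5  new=⊤  old=4  +wl: 
  step 3. node 2  ⊔preds=0  new=⊤  old=5  +wl: 0,1
  step 4. node 3  ⊔preds=⊤  new=⊤  old=⊥  +wl: 
  step 5. node 4  ⊔preds=⊥  new=⊤  old=5  +wl: 
  step 6. node 5  ⊔preds=⊤  new=⊤  old=⊥  +wl: 2,3,4
  step 7. node 0  ⊔preds=⊤  new=⊤  old=0  +wl: 5
  step 8. node 1  ⊔preds=⊤  new=⊤  stable
  step 9. node 2  ⊔preds=⊤  new=⊤  stable
  step 10. node 3  ⊔preds=⊤  new=⊤  stable
  step 11. node 4  ⊔preds=⊤  new=⊤  stable
  step 12. node 5  ⊔preds=⊤  new=⊤  stable

Least fixpoint reached:
  node 0: ⊤
  node 1: ⊤
  node 2: ⊤
  node 3: ⊤
  node 4: ⊤
  node 5: ⊤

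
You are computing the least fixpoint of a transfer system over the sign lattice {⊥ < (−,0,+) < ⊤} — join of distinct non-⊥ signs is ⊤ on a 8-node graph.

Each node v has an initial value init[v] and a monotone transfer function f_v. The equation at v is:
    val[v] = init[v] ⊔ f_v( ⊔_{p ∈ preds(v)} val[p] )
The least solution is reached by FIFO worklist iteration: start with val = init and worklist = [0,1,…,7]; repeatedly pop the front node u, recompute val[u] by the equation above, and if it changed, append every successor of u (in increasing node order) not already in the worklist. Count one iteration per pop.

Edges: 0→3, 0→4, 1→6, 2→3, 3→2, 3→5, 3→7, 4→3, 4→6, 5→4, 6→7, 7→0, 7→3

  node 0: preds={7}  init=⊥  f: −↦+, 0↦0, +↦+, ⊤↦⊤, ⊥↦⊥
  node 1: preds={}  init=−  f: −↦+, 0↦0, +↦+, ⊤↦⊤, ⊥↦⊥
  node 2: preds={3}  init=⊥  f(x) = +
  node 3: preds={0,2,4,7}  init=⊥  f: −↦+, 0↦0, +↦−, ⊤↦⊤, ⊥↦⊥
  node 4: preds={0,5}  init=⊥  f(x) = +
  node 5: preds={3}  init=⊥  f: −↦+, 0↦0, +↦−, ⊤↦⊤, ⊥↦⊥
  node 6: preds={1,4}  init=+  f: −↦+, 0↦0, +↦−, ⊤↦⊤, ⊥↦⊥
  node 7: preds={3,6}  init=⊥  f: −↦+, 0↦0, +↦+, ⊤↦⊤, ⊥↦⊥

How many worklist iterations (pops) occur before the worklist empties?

Iteration log — 17 steps:
  step 1. node 0  ⊔preds=⊥  new=⊥  stable
  step 2. node 1  ⊔preds=⊥  new=−  stable
  step 3. node 2  ⊔preds=⊥  new=+  old=⊥  +wl: 
  step 4. node 3  ⊔preds=+  new=−  old=⊥  +wl: 2
  step 5. node 4  ⊔preds=⊥  new=+  old=⊥  +wl: 3
  step 6. node 5  ⊔preds=−  new=+  old=⊥  +wl: 4
  step 7. node 6  ⊔preds=⊤  new=⊤  old=+  +wl: 
  step 8. node 7  ⊔preds=⊤  new=⊤  old=⊥  +wl: 0
  step 9. node 2  ⊔preds=−  new=+  stable
  step 10. node 3  ⊔preds=⊤  new=⊤  old=−  +wl: 2,5,7
  step 11. node 4  ⊔preds=+  new=+  stable
  step 12. node 0  ⊔preds=⊤  new=⊤  old=⊥  +wl: 3,4
  step 13. node 2  ⊔preds=⊤  new=+  stable
  step 14. node 5  ⊔preds=⊤  new=⊤  old=+  +wl: 
  step 15. node 7  ⊔preds=⊤  new=⊤  stable
  step 16. node 3  ⊔preds=⊤  new=⊤  stable
  step 17. node 4  ⊔preds=⊤  new=+  stable

Least fixpoint reached:
  node 0: ⊤
  node 1: −
  node 2: +
  node 3: ⊤
  node 4: +
  node 5: ⊤
  node 6: ⊤
  node 7: ⊤

17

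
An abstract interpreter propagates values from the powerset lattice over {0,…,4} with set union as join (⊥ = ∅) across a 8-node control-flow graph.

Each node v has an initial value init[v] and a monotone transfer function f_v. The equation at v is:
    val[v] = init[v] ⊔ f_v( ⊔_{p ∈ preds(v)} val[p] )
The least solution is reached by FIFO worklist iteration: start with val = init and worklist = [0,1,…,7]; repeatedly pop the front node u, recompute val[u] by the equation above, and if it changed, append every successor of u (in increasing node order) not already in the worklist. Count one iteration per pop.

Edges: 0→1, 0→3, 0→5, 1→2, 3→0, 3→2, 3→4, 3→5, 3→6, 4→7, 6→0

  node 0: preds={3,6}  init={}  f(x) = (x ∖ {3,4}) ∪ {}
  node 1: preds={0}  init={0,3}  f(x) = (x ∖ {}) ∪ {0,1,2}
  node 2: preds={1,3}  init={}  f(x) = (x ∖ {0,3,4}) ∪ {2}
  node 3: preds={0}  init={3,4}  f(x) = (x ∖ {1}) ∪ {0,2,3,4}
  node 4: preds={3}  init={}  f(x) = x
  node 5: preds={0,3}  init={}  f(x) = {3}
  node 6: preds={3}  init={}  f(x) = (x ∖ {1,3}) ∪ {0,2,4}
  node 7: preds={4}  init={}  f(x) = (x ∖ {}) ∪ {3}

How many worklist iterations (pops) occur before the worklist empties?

Worklist (13 pops):
  #1 pop 0: in={3,4} → {} (no change)
  #2 pop 1: in={} → {0,1,2,3} (was {0,3}); enqueue []
  #3 pop 2: in={0,1,2,3,4} → {1,2} (was {}); enqueue []
  #4 pop 3: in={} → {0,2,3,4} (was {3,4}); enqueue [0,2]
  #5 pop 4: in={0,2,3,4} → {0,2,3,4} (was {}); enqueue []
  #6 pop 5: in={0,2,3,4} → {3} (was {}); enqueue []
  #7 pop 6: in={0,2,3,4} → {0,2,4} (was {}); enqueue []
  #8 pop 7: in={0,2,3,4} → {0,2,3,4} (was {}); enqueue []
  #9 pop 0: in={0,2,3,4} → {0,2} (was {}); enqueue [1,3,5]
  #10 pop 2: in={0,1,2,3,4} → {1,2} (no change)
  #11 pop 1: in={0,2} → {0,1,2,3} (no change)
  #12 pop 3: in={0,2} → {0,2,3,4} (no change)
  #13 pop 5: in={0,2,3,4} → {3} (no change)

Fixpoint:
  val[0] = {0,2}
  val[1] = {0,1,2,3}
  val[2] = {1,2}
  val[3] = {0,2,3,4}
  val[4] = {0,2,3,4}
  val[5] = {3}
  val[6] = {0,2,4}
  val[7] = {0,2,3,4}

13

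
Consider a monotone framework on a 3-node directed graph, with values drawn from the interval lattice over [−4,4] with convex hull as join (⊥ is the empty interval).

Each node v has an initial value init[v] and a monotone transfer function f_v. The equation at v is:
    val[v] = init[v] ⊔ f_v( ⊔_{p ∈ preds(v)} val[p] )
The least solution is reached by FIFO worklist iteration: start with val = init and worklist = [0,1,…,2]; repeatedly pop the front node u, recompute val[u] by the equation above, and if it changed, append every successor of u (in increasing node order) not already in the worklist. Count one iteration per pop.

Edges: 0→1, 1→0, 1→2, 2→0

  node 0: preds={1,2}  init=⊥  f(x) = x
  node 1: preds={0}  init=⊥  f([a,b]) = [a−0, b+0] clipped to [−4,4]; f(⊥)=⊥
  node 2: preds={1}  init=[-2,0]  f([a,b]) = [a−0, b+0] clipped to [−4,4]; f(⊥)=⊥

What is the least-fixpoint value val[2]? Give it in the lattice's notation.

[-2,0]

Iteration log — 4 steps:
  step 1. node 0  ⊔preds=[-2,0]  new=[-2,0]  old=⊥  +wl: 
  step 2. node 1  ⊔preds=[-2,0]  new=[-2,0]  old=⊥  +wl: 0
  step 3. node 2  ⊔preds=[-2,0]  new=[-2,0]  stable
  step 4. node 0  ⊔preds=[-2,0]  new=[-2,0]  stable

Least fixpoint reached:
  node 0: [-2,0]
  node 1: [-2,0]
  node 2: [-2,0]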